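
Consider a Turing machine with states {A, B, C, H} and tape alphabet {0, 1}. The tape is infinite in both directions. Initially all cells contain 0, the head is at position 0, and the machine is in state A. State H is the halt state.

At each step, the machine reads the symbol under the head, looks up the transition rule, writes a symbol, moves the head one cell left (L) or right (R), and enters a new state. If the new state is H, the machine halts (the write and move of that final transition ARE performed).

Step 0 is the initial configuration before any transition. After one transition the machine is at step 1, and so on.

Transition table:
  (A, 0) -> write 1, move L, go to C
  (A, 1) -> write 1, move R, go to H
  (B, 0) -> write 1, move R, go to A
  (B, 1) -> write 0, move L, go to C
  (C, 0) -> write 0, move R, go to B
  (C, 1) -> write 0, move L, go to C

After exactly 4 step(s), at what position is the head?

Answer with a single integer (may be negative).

Step 1: in state A at pos 0, read 0 -> (A,0)->write 1,move L,goto C. Now: state=C, head=-1, tape[-2..1]=0010 (head:  ^)
Step 2: in state C at pos -1, read 0 -> (C,0)->write 0,move R,goto B. Now: state=B, head=0, tape[-2..1]=0010 (head:   ^)
Step 3: in state B at pos 0, read 1 -> (B,1)->write 0,move L,goto C. Now: state=C, head=-1, tape[-2..1]=0000 (head:  ^)
Step 4: in state C at pos -1, read 0 -> (C,0)->write 0,move R,goto B. Now: state=B, head=0, tape[-2..1]=0000 (head:   ^)

Answer: 0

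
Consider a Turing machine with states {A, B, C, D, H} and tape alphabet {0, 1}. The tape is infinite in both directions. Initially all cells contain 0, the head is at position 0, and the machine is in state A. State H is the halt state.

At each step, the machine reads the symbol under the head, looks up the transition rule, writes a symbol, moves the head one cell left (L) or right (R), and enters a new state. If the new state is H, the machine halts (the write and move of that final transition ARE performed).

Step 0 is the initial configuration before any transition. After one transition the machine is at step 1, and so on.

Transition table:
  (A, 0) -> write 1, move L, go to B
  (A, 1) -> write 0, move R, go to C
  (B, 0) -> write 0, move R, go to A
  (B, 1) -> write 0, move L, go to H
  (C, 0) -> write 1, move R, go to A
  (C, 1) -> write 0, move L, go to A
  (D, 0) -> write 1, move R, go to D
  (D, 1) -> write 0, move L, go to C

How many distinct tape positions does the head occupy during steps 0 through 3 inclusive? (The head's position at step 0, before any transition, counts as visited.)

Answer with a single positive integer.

Step 1: in state A at pos 0, read 0 -> (A,0)->write 1,move L,goto B. Now: state=B, head=-1, tape[-2..1]=0010 (head:  ^)
Step 2: in state B at pos -1, read 0 -> (B,0)->write 0,move R,goto A. Now: state=A, head=0, tape[-2..1]=0010 (head:   ^)
Step 3: in state A at pos 0, read 1 -> (A,1)->write 0,move R,goto C. Now: state=C, head=1, tape[-2..2]=00000 (head:    ^)
Head positions at steps 0..3: starting at 0, distinct positions visited = {-1, 0, 1} -> 3 position(s)

Answer: 3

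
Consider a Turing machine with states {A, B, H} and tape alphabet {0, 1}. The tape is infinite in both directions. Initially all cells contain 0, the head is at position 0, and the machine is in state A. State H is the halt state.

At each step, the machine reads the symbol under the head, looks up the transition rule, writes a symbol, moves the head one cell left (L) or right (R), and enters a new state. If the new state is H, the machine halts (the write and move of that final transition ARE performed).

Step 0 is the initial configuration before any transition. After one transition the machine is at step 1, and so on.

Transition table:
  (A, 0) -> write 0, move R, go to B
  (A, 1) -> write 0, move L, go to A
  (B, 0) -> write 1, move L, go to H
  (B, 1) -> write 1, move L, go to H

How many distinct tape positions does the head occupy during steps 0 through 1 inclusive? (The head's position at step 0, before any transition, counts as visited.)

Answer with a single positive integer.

Step 1: in state A at pos 0, read 0 -> (A,0)->write 0,move R,goto B. Now: state=B, head=1, tape[-1..2]=0000 (head:   ^)
Head positions at steps 0..1: starting at 0, distinct positions visited = {0, 1} -> 2 position(s)

Answer: 2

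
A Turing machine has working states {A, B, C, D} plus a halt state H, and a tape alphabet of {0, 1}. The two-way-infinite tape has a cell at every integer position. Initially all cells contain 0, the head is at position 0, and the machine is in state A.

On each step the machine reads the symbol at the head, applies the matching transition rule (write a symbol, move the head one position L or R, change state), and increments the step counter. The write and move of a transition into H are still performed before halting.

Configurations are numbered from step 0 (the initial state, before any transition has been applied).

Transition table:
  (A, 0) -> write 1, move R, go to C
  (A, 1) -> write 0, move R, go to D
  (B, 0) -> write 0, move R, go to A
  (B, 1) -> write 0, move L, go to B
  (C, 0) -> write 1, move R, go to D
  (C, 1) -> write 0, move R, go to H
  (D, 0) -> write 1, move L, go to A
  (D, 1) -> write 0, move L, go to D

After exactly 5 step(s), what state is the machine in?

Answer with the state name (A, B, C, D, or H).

Step 1: in state A at pos 0, read 0 -> (A,0)->write 1,move R,goto C. Now: state=C, head=1, tape[-1..2]=0100 (head:   ^)
Step 2: in state C at pos 1, read 0 -> (C,0)->write 1,move R,goto D. Now: state=D, head=2, tape[-1..3]=01100 (head:    ^)
Step 3: in state D at pos 2, read 0 -> (D,0)->write 1,move L,goto A. Now: state=A, head=1, tape[-1..3]=01110 (head:   ^)
Step 4: in state A at pos 1, read 1 -> (A,1)->write 0,move R,goto D. Now: state=D, head=2, tape[-1..3]=01010 (head:    ^)
Step 5: in state D at pos 2, read 1 -> (D,1)->write 0,move L,goto D. Now: state=D, head=1, tape[-1..3]=01000 (head:   ^)

Answer: D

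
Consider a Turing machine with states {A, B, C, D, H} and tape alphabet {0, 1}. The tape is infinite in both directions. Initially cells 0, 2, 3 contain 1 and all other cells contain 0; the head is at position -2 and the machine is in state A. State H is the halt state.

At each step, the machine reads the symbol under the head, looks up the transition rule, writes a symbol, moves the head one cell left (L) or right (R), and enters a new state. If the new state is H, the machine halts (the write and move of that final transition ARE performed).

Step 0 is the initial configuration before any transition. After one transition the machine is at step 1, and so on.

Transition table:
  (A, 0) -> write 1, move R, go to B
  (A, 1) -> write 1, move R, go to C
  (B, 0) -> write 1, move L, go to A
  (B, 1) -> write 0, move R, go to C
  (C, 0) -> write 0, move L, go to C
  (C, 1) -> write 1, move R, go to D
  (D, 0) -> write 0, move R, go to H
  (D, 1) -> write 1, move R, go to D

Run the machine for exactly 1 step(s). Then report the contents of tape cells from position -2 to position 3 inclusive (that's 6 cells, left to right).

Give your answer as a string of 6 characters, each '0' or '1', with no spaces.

Step 1: in state A at pos -2, read 0 -> (A,0)->write 1,move R,goto B. Now: state=B, head=-1, tape[-3..4]=01010110 (head:   ^)

Answer: 101011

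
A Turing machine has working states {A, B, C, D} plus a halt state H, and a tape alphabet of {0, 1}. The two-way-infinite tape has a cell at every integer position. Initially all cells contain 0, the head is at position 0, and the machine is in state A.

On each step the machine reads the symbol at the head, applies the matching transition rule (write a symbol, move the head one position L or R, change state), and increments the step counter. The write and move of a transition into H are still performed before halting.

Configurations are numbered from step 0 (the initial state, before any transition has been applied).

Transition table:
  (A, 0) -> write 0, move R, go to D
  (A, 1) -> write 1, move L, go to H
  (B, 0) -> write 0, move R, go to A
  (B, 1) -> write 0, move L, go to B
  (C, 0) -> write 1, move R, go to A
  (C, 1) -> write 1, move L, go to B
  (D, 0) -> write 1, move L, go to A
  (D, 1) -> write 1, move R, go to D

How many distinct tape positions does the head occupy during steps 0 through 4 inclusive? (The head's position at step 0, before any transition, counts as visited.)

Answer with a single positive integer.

Answer: 3

Derivation:
Step 1: in state A at pos 0, read 0 -> (A,0)->write 0,move R,goto D. Now: state=D, head=1, tape[-1..2]=0000 (head:   ^)
Step 2: in state D at pos 1, read 0 -> (D,0)->write 1,move L,goto A. Now: state=A, head=0, tape[-1..2]=0010 (head:  ^)
Step 3: in state A at pos 0, read 0 -> (A,0)->write 0,move R,goto D. Now: state=D, head=1, tape[-1..2]=0010 (head:   ^)
Step 4: in state D at pos 1, read 1 -> (D,1)->write 1,move R,goto D. Now: state=D, head=2, tape[-1..3]=00100 (head:    ^)
Head positions at steps 0..4: starting at 0, distinct positions visited = {0, 1, 2} -> 3 position(s)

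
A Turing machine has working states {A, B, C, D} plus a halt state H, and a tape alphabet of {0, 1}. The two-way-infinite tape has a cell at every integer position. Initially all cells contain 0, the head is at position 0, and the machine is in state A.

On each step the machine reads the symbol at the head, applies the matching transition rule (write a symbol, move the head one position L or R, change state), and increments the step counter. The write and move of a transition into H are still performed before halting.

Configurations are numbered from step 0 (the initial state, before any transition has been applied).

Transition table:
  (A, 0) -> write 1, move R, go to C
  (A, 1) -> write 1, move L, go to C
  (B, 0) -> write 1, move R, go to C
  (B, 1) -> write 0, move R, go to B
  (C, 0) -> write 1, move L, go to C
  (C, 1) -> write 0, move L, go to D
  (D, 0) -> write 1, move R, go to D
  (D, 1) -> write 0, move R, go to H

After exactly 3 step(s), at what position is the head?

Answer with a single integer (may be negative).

Step 1: in state A at pos 0, read 0 -> (A,0)->write 1,move R,goto C. Now: state=C, head=1, tape[-1..2]=0100 (head:   ^)
Step 2: in state C at pos 1, read 0 -> (C,0)->write 1,move L,goto C. Now: state=C, head=0, tape[-1..2]=0110 (head:  ^)
Step 3: in state C at pos 0, read 1 -> (C,1)->write 0,move L,goto D. Now: state=D, head=-1, tape[-2..2]=00010 (head:  ^)

Answer: -1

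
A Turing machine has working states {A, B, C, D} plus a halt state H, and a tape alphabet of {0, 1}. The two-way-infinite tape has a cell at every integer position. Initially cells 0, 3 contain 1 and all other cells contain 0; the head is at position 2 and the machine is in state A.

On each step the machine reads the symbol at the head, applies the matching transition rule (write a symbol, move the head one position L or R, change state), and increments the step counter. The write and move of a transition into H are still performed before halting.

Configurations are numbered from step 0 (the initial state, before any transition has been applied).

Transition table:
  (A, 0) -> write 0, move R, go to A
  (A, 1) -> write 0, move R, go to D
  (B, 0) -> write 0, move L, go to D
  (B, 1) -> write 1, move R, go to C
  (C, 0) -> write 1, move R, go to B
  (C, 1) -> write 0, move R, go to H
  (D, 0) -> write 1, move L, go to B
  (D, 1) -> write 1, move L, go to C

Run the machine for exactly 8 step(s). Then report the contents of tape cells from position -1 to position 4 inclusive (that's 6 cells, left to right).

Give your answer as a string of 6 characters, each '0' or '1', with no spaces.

Answer: 110101

Derivation:
Step 1: in state A at pos 2, read 0 -> (A,0)->write 0,move R,goto A. Now: state=A, head=3, tape[-1..4]=010010 (head:     ^)
Step 2: in state A at pos 3, read 1 -> (A,1)->write 0,move R,goto D. Now: state=D, head=4, tape[-1..5]=0100000 (head:      ^)
Step 3: in state D at pos 4, read 0 -> (D,0)->write 1,move L,goto B. Now: state=B, head=3, tape[-1..5]=0100010 (head:     ^)
Step 4: in state B at pos 3, read 0 -> (B,0)->write 0,move L,goto D. Now: state=D, head=2, tape[-1..5]=0100010 (head:    ^)
Step 5: in state D at pos 2, read 0 -> (D,0)->write 1,move L,goto B. Now: state=B, head=1, tape[-1..5]=0101010 (head:   ^)
Step 6: in state B at pos 1, read 0 -> (B,0)->write 0,move L,goto D. Now: state=D, head=0, tape[-1..5]=0101010 (head:  ^)
Step 7: in state D at pos 0, read 1 -> (D,1)->write 1,move L,goto C. Now: state=C, head=-1, tape[-2..5]=00101010 (head:  ^)
Step 8: in state C at pos -1, read 0 -> (C,0)->write 1,move R,goto B. Now: state=B, head=0, tape[-2..5]=01101010 (head:   ^)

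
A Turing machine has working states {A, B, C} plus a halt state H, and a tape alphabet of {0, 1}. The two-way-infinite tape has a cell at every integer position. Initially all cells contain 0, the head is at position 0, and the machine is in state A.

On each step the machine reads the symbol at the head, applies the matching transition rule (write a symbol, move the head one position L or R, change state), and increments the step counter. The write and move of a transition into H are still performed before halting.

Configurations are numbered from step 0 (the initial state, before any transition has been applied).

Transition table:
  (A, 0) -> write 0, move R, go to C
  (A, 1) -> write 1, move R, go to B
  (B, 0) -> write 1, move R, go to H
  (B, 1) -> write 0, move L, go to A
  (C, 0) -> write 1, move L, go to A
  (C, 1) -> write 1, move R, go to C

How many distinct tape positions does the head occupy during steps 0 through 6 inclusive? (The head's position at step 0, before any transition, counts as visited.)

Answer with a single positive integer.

Step 1: in state A at pos 0, read 0 -> (A,0)->write 0,move R,goto C. Now: state=C, head=1, tape[-1..2]=0000 (head:   ^)
Step 2: in state C at pos 1, read 0 -> (C,0)->write 1,move L,goto A. Now: state=A, head=0, tape[-1..2]=0010 (head:  ^)
Step 3: in state A at pos 0, read 0 -> (A,0)->write 0,move R,goto C. Now: state=C, head=1, tape[-1..2]=0010 (head:   ^)
Step 4: in state C at pos 1, read 1 -> (C,1)->write 1,move R,goto C. Now: state=C, head=2, tape[-1..3]=00100 (head:    ^)
Step 5: in state C at pos 2, read 0 -> (C,0)->write 1,move L,goto A. Now: state=A, head=1, tape[-1..3]=00110 (head:   ^)
Step 6: in state A at pos 1, read 1 -> (A,1)->write 1,move R,goto B. Now: state=B, head=2, tape[-1..3]=00110 (head:    ^)
Head positions at steps 0..6: starting at 0, distinct positions visited = {0, 1, 2} -> 3 position(s)

Answer: 3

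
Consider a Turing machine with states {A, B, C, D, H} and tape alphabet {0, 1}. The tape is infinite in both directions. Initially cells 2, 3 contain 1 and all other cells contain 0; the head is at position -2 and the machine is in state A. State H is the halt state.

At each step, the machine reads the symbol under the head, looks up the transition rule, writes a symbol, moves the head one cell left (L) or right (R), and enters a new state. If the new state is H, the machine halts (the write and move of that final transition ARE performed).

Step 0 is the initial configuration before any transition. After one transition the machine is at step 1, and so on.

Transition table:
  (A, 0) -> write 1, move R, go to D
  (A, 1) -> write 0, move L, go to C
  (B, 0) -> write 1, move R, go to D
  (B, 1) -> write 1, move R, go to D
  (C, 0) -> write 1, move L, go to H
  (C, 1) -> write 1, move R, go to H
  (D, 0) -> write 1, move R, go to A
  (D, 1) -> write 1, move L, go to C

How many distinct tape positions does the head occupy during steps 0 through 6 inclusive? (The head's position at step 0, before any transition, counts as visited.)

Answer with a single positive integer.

Step 1: in state A at pos -2, read 0 -> (A,0)->write 1,move R,goto D. Now: state=D, head=-1, tape[-3..4]=01000110 (head:   ^)
Step 2: in state D at pos -1, read 0 -> (D,0)->write 1,move R,goto A. Now: state=A, head=0, tape[-3..4]=01100110 (head:    ^)
Step 3: in state A at pos 0, read 0 -> (A,0)->write 1,move R,goto D. Now: state=D, head=1, tape[-3..4]=01110110 (head:     ^)
Step 4: in state D at pos 1, read 0 -> (D,0)->write 1,move R,goto A. Now: state=A, head=2, tape[-3..4]=01111110 (head:      ^)
Step 5: in state A at pos 2, read 1 -> (A,1)->write 0,move L,goto C. Now: state=C, head=1, tape[-3..4]=01111010 (head:     ^)
Step 6: in state C at pos 1, read 1 -> (C,1)->write 1,move R,goto H. Now: state=H, head=2, tape[-3..4]=01111010 (head:      ^)
Head positions at steps 0..6: starting at -2, distinct positions visited = {-2, -1, 0, 1, 2} -> 5 position(s)

Answer: 5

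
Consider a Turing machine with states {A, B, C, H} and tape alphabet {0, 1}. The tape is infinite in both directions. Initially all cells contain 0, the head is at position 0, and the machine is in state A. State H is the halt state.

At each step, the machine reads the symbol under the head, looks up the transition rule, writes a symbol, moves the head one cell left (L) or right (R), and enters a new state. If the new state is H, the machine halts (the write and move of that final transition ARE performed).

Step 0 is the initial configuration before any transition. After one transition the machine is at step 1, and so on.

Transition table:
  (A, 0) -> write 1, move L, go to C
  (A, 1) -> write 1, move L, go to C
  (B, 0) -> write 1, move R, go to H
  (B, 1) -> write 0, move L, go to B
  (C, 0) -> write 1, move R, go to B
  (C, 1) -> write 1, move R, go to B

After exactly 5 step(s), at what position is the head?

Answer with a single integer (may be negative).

Step 1: in state A at pos 0, read 0 -> (A,0)->write 1,move L,goto C. Now: state=C, head=-1, tape[-2..1]=0010 (head:  ^)
Step 2: in state C at pos -1, read 0 -> (C,0)->write 1,move R,goto B. Now: state=B, head=0, tape[-2..1]=0110 (head:   ^)
Step 3: in state B at pos 0, read 1 -> (B,1)->write 0,move L,goto B. Now: state=B, head=-1, tape[-2..1]=0100 (head:  ^)
Step 4: in state B at pos -1, read 1 -> (B,1)->write 0,move L,goto B. Now: state=B, head=-2, tape[-3..1]=00000 (head:  ^)
Step 5: in state B at pos -2, read 0 -> (B,0)->write 1,move R,goto H. Now: state=H, head=-1, tape[-3..1]=01000 (head:   ^)

Answer: -1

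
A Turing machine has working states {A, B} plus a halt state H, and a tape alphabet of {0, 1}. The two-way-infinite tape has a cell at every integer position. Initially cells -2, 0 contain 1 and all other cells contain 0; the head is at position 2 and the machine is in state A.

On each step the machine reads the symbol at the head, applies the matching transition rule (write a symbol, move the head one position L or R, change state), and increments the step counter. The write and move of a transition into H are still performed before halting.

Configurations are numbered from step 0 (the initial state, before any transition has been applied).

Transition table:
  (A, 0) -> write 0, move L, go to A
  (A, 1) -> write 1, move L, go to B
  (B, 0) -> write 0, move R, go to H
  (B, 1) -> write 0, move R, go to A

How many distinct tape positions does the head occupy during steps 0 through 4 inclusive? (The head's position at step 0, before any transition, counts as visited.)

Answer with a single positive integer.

Step 1: in state A at pos 2, read 0 -> (A,0)->write 0,move L,goto A. Now: state=A, head=1, tape[-3..3]=0101000 (head:     ^)
Step 2: in state A at pos 1, read 0 -> (A,0)->write 0,move L,goto A. Now: state=A, head=0, tape[-3..3]=0101000 (head:    ^)
Step 3: in state A at pos 0, read 1 -> (A,1)->write 1,move L,goto B. Now: state=B, head=-1, tape[-3..3]=0101000 (head:   ^)
Step 4: in state B at pos -1, read 0 -> (B,0)->write 0,move R,goto H. Now: state=H, head=0, tape[-3..3]=0101000 (head:    ^)
Head positions at steps 0..4: starting at 2, distinct positions visited = {-1, 0, 1, 2} -> 4 position(s)

Answer: 4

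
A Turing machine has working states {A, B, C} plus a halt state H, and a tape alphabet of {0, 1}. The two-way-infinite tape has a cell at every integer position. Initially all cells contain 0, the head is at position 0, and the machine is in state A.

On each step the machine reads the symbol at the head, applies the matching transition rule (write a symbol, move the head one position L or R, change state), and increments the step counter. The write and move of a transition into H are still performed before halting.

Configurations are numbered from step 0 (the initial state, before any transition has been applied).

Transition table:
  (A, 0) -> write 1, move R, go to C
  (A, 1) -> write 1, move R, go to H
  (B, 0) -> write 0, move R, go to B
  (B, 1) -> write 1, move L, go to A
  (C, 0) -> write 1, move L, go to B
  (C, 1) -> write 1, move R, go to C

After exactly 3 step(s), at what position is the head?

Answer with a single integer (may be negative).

Answer: -1

Derivation:
Step 1: in state A at pos 0, read 0 -> (A,0)->write 1,move R,goto C. Now: state=C, head=1, tape[-1..2]=0100 (head:   ^)
Step 2: in state C at pos 1, read 0 -> (C,0)->write 1,move L,goto B. Now: state=B, head=0, tape[-1..2]=0110 (head:  ^)
Step 3: in state B at pos 0, read 1 -> (B,1)->write 1,move L,goto A. Now: state=A, head=-1, tape[-2..2]=00110 (head:  ^)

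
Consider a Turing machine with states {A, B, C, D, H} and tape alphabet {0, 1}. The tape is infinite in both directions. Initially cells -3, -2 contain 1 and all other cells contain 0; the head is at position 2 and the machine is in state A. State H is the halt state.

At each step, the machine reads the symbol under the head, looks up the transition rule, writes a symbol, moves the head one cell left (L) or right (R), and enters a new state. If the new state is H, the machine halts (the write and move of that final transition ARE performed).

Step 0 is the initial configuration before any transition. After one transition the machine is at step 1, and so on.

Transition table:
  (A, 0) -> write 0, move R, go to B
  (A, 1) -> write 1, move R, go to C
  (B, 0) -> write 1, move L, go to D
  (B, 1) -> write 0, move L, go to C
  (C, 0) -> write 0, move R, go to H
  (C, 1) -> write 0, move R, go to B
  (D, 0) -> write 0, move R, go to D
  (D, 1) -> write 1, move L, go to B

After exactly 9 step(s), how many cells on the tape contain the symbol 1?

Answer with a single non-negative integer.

Step 1: in state A at pos 2, read 0 -> (A,0)->write 0,move R,goto B. Now: state=B, head=3, tape[-4..4]=011000000 (head:        ^)
Step 2: in state B at pos 3, read 0 -> (B,0)->write 1,move L,goto D. Now: state=D, head=2, tape[-4..4]=011000010 (head:       ^)
Step 3: in state D at pos 2, read 0 -> (D,0)->write 0,move R,goto D. Now: state=D, head=3, tape[-4..4]=011000010 (head:        ^)
Step 4: in state D at pos 3, read 1 -> (D,1)->write 1,move L,goto B. Now: state=B, head=2, tape[-4..4]=011000010 (head:       ^)
Step 5: in state B at pos 2, read 0 -> (B,0)->write 1,move L,goto D. Now: state=D, head=1, tape[-4..4]=011000110 (head:      ^)
Step 6: in state D at pos 1, read 0 -> (D,0)->write 0,move R,goto D. Now: state=D, head=2, tape[-4..4]=011000110 (head:       ^)
Step 7: in state D at pos 2, read 1 -> (D,1)->write 1,move L,goto B. Now: state=B, head=1, tape[-4..4]=011000110 (head:      ^)
Step 8: in state B at pos 1, read 0 -> (B,0)->write 1,move L,goto D. Now: state=D, head=0, tape[-4..4]=011001110 (head:     ^)
Step 9: in state D at pos 0, read 0 -> (D,0)->write 0,move R,goto D. Now: state=D, head=1, tape[-4..4]=011001110 (head:      ^)
Cells containing 1 after step 9: {-3, -2, 1, 2, 3} -> 5 cell(s)

Answer: 5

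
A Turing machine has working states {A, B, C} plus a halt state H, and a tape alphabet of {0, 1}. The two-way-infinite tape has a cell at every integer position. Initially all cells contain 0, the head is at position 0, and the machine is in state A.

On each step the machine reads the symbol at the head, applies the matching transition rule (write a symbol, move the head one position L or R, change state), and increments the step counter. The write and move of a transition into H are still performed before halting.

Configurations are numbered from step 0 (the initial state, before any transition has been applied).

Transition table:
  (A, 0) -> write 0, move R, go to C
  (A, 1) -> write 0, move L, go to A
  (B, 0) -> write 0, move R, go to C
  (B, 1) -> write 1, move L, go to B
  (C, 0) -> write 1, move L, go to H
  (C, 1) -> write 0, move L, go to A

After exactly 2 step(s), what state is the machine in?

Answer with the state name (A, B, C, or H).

Answer: H

Derivation:
Step 1: in state A at pos 0, read 0 -> (A,0)->write 0,move R,goto C. Now: state=C, head=1, tape[-1..2]=0000 (head:   ^)
Step 2: in state C at pos 1, read 0 -> (C,0)->write 1,move L,goto H. Now: state=H, head=0, tape[-1..2]=0010 (head:  ^)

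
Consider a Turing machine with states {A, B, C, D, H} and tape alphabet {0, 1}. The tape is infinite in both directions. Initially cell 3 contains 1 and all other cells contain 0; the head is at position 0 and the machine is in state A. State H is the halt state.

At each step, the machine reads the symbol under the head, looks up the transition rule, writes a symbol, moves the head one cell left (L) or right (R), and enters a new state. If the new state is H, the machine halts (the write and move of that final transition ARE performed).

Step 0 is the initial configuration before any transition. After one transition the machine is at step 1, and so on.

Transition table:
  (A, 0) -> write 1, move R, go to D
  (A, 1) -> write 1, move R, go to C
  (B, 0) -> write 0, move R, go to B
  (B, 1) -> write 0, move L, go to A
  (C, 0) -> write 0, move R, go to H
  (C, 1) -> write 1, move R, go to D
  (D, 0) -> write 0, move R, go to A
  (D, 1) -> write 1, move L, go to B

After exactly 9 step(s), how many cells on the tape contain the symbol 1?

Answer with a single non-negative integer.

Answer: 3

Derivation:
Step 1: in state A at pos 0, read 0 -> (A,0)->write 1,move R,goto D. Now: state=D, head=1, tape[-1..4]=010010 (head:   ^)
Step 2: in state D at pos 1, read 0 -> (D,0)->write 0,move R,goto A. Now: state=A, head=2, tape[-1..4]=010010 (head:    ^)
Step 3: in state A at pos 2, read 0 -> (A,0)->write 1,move R,goto D. Now: state=D, head=3, tape[-1..4]=010110 (head:     ^)
Step 4: in state D at pos 3, read 1 -> (D,1)->write 1,move L,goto B. Now: state=B, head=2, tape[-1..4]=010110 (head:    ^)
Step 5: in state B at pos 2, read 1 -> (B,1)->write 0,move L,goto A. Now: state=A, head=1, tape[-1..4]=010010 (head:   ^)
Step 6: in state A at pos 1, read 0 -> (A,0)->write 1,move R,goto D. Now: state=D, head=2, tape[-1..4]=011010 (head:    ^)
Step 7: in state D at pos 2, read 0 -> (D,0)->write 0,move R,goto A. Now: state=A, head=3, tape[-1..4]=011010 (head:     ^)
Step 8: in state A at pos 3, read 1 -> (A,1)->write 1,move R,goto C. Now: state=C, head=4, tape[-1..5]=0110100 (head:      ^)
Step 9: in state C at pos 4, read 0 -> (C,0)->write 0,move R,goto H. Now: state=H, head=5, tape[-1..6]=01101000 (head:       ^)
Cells containing 1 after step 9: {0, 1, 3} -> 3 cell(s)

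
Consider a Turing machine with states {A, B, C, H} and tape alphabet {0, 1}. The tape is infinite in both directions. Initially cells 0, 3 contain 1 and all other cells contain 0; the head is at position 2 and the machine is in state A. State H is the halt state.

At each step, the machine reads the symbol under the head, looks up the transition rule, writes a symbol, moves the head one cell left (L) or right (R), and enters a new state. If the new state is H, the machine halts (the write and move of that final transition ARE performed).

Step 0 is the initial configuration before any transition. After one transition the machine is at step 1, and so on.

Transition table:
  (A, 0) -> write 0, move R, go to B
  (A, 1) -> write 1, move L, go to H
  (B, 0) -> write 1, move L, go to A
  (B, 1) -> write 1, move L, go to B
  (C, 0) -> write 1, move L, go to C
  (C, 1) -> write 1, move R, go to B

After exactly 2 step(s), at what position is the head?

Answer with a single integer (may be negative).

Step 1: in state A at pos 2, read 0 -> (A,0)->write 0,move R,goto B. Now: state=B, head=3, tape[-1..4]=010010 (head:     ^)
Step 2: in state B at pos 3, read 1 -> (B,1)->write 1,move L,goto B. Now: state=B, head=2, tape[-1..4]=010010 (head:    ^)

Answer: 2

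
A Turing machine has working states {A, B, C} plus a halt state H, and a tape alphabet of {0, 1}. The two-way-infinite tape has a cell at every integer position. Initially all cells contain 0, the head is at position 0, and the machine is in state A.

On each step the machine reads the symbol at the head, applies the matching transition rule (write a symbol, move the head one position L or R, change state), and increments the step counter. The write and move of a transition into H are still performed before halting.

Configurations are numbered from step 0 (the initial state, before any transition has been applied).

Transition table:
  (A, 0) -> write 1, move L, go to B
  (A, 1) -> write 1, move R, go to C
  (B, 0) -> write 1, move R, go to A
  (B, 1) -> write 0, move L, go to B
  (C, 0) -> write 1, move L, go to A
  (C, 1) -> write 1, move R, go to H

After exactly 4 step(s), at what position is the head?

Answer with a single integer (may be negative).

Answer: 0

Derivation:
Step 1: in state A at pos 0, read 0 -> (A,0)->write 1,move L,goto B. Now: state=B, head=-1, tape[-2..1]=0010 (head:  ^)
Step 2: in state B at pos -1, read 0 -> (B,0)->write 1,move R,goto A. Now: state=A, head=0, tape[-2..1]=0110 (head:   ^)
Step 3: in state A at pos 0, read 1 -> (A,1)->write 1,move R,goto C. Now: state=C, head=1, tape[-2..2]=01100 (head:    ^)
Step 4: in state C at pos 1, read 0 -> (C,0)->write 1,move L,goto A. Now: state=A, head=0, tape[-2..2]=01110 (head:   ^)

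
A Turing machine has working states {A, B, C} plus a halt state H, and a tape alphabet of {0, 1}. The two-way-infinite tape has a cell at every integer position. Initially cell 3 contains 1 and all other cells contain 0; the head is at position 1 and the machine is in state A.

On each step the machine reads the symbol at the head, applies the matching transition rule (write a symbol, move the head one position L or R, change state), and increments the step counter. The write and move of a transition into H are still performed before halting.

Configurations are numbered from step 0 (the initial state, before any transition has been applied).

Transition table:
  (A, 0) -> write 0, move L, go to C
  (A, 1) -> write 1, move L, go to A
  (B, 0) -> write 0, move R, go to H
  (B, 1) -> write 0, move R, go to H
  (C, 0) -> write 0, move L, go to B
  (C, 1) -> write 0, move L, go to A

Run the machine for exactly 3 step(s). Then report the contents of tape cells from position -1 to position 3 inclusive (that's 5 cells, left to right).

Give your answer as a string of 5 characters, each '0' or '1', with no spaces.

Step 1: in state A at pos 1, read 0 -> (A,0)->write 0,move L,goto C. Now: state=C, head=0, tape[-1..4]=000010 (head:  ^)
Step 2: in state C at pos 0, read 0 -> (C,0)->write 0,move L,goto B. Now: state=B, head=-1, tape[-2..4]=0000010 (head:  ^)
Step 3: in state B at pos -1, read 0 -> (B,0)->write 0,move R,goto H. Now: state=H, head=0, tape[-2..4]=0000010 (head:   ^)

Answer: 00001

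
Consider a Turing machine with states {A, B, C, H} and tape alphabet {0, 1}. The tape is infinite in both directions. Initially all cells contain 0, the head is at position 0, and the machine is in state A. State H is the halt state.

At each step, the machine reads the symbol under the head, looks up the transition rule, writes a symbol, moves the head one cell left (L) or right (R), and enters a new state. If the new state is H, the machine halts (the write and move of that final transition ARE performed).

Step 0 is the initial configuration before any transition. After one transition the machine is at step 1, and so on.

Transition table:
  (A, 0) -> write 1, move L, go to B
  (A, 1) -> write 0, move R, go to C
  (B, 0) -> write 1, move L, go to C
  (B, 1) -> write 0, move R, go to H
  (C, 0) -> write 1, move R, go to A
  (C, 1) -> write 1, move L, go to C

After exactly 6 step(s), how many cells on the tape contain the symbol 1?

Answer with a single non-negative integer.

Step 1: in state A at pos 0, read 0 -> (A,0)->write 1,move L,goto B. Now: state=B, head=-1, tape[-2..1]=0010 (head:  ^)
Step 2: in state B at pos -1, read 0 -> (B,0)->write 1,move L,goto C. Now: state=C, head=-2, tape[-3..1]=00110 (head:  ^)
Step 3: in state C at pos -2, read 0 -> (C,0)->write 1,move R,goto A. Now: state=A, head=-1, tape[-3..1]=01110 (head:   ^)
Step 4: in state A at pos -1, read 1 -> (A,1)->write 0,move R,goto C. Now: state=C, head=0, tape[-3..1]=01010 (head:    ^)
Step 5: in state C at pos 0, read 1 -> (C,1)->write 1,move L,goto C. Now: state=C, head=-1, tape[-3..1]=01010 (head:   ^)
Step 6: in state C at pos -1, read 0 -> (C,0)->write 1,move R,goto A. Now: state=A, head=0, tape[-3..1]=01110 (head:    ^)
Cells containing 1 after step 6: {-2, -1, 0} -> 3 cell(s)

Answer: 3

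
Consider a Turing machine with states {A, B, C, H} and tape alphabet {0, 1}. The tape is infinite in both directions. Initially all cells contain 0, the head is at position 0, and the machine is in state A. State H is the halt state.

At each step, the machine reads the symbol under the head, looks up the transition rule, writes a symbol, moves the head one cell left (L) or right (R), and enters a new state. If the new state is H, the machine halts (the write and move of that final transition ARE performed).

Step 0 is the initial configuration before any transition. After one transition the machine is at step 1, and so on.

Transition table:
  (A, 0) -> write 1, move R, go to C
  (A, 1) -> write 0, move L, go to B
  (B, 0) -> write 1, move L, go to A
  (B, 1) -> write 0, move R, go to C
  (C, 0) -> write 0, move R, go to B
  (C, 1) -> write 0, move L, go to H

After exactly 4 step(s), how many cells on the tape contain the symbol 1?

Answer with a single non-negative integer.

Step 1: in state A at pos 0, read 0 -> (A,0)->write 1,move R,goto C. Now: state=C, head=1, tape[-1..2]=0100 (head:   ^)
Step 2: in state C at pos 1, read 0 -> (C,0)->write 0,move R,goto B. Now: state=B, head=2, tape[-1..3]=01000 (head:    ^)
Step 3: in state B at pos 2, read 0 -> (B,0)->write 1,move L,goto A. Now: state=A, head=1, tape[-1..3]=01010 (head:   ^)
Step 4: in state A at pos 1, read 0 -> (A,0)->write 1,move R,goto C. Now: state=C, head=2, tape[-1..3]=01110 (head:    ^)
Cells containing 1 after step 4: {0, 1, 2} -> 3 cell(s)

Answer: 3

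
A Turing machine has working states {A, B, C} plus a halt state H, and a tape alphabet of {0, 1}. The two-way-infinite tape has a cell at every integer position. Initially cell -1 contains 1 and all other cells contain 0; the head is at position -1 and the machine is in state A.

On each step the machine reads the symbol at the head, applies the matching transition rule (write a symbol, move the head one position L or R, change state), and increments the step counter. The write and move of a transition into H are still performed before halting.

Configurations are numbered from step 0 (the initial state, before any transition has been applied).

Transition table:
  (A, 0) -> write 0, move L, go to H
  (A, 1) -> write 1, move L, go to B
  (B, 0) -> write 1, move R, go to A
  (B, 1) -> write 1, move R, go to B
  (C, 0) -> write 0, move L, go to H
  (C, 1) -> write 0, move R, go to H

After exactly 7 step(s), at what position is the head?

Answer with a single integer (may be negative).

Answer: 0

Derivation:
Step 1: in state A at pos -1, read 1 -> (A,1)->write 1,move L,goto B. Now: state=B, head=-2, tape[-3..0]=0010 (head:  ^)
Step 2: in state B at pos -2, read 0 -> (B,0)->write 1,move R,goto A. Now: state=A, head=-1, tape[-3..0]=0110 (head:   ^)
Step 3: in state A at pos -1, read 1 -> (A,1)->write 1,move L,goto B. Now: state=B, head=-2, tape[-3..0]=0110 (head:  ^)
Step 4: in state B at pos -2, read 1 -> (B,1)->write 1,move R,goto B. Now: state=B, head=-1, tape[-3..0]=0110 (head:   ^)
Step 5: in state B at pos -1, read 1 -> (B,1)->write 1,move R,goto B. Now: state=B, head=0, tape[-3..1]=01100 (head:    ^)
Step 6: in state B at pos 0, read 0 -> (B,0)->write 1,move R,goto A. Now: state=A, head=1, tape[-3..2]=011100 (head:     ^)
Step 7: in state A at pos 1, read 0 -> (A,0)->write 0,move L,goto H. Now: state=H, head=0, tape[-3..2]=011100 (head:    ^)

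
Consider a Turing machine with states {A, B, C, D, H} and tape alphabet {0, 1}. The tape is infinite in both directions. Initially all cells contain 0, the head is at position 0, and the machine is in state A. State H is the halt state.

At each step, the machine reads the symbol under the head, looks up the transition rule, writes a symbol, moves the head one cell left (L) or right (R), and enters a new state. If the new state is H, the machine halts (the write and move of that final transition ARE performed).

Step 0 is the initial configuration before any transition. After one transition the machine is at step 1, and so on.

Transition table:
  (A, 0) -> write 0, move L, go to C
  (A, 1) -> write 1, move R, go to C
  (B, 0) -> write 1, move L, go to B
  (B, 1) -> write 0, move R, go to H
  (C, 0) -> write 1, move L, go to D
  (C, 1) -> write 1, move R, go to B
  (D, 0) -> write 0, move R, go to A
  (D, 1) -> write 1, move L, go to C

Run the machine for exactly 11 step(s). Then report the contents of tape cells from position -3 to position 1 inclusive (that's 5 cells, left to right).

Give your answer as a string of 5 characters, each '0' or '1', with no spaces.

Step 1: in state A at pos 0, read 0 -> (A,0)->write 0,move L,goto C. Now: state=C, head=-1, tape[-2..1]=0000 (head:  ^)
Step 2: in state C at pos -1, read 0 -> (C,0)->write 1,move L,goto D. Now: state=D, head=-2, tape[-3..1]=00100 (head:  ^)
Step 3: in state D at pos -2, read 0 -> (D,0)->write 0,move R,goto A. Now: state=A, head=-1, tape[-3..1]=00100 (head:   ^)
Step 4: in state A at pos -1, read 1 -> (A,1)->write 1,move R,goto C. Now: state=C, head=0, tape[-3..1]=00100 (head:    ^)
Step 5: in state C at pos 0, read 0 -> (C,0)->write 1,move L,goto D. Now: state=D, head=-1, tape[-3..1]=00110 (head:   ^)
Step 6: in state D at pos -1, read 1 -> (D,1)->write 1,move L,goto C. Now: state=C, head=-2, tape[-3..1]=00110 (head:  ^)
Step 7: in state C at pos -2, read 0 -> (C,0)->write 1,move L,goto D. Now: state=D, head=-3, tape[-4..1]=001110 (head:  ^)
Step 8: in state D at pos -3, read 0 -> (D,0)->write 0,move R,goto A. Now: state=A, head=-2, tape[-4..1]=001110 (head:   ^)
Step 9: in state A at pos -2, read 1 -> (A,1)->write 1,move R,goto C. Now: state=C, head=-1, tape[-4..1]=001110 (head:    ^)
Step 10: in state C at pos -1, read 1 -> (C,1)->write 1,move R,goto B. Now: state=B, head=0, tape[-4..1]=001110 (head:     ^)
Step 11: in state B at pos 0, read 1 -> (B,1)->write 0,move R,goto H. Now: state=H, head=1, tape[-4..2]=0011000 (head:      ^)

Answer: 01100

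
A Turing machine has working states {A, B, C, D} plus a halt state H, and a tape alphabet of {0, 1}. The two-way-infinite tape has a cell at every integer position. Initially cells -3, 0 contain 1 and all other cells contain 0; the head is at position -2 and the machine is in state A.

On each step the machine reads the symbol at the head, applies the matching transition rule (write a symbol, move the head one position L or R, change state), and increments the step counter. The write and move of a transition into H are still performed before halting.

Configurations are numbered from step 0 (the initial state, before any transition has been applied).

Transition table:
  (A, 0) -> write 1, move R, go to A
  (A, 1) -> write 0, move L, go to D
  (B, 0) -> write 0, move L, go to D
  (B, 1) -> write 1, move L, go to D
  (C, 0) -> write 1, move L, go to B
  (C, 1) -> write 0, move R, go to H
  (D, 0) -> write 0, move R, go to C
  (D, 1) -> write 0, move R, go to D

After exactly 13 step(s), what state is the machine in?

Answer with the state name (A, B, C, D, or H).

Answer: H

Derivation:
Step 1: in state A at pos -2, read 0 -> (A,0)->write 1,move R,goto A. Now: state=A, head=-1, tape[-4..1]=011010 (head:    ^)
Step 2: in state A at pos -1, read 0 -> (A,0)->write 1,move R,goto A. Now: state=A, head=0, tape[-4..1]=011110 (head:     ^)
Step 3: in state A at pos 0, read 1 -> (A,1)->write 0,move L,goto D. Now: state=D, head=-1, tape[-4..1]=011100 (head:    ^)
Step 4: in state D at pos -1, read 1 -> (D,1)->write 0,move R,goto D. Now: state=D, head=0, tape[-4..1]=011000 (head:     ^)
Step 5: in state D at pos 0, read 0 -> (D,0)->write 0,move R,goto C. Now: state=C, head=1, tape[-4..2]=0110000 (head:      ^)
Step 6: in state C at pos 1, read 0 -> (C,0)->write 1,move L,goto B. Now: state=B, head=0, tape[-4..2]=0110010 (head:     ^)
Step 7: in state B at pos 0, read 0 -> (B,0)->write 0,move L,goto D. Now: state=D, head=-1, tape[-4..2]=0110010 (head:    ^)
Step 8: in state D at pos -1, read 0 -> (D,0)->write 0,move R,goto C. Now: state=C, head=0, tape[-4..2]=0110010 (head:     ^)
Step 9: in state C at pos 0, read 0 -> (C,0)->write 1,move L,goto B. Now: state=B, head=-1, tape[-4..2]=0110110 (head:    ^)
Step 10: in state B at pos -1, read 0 -> (B,0)->write 0,move L,goto D. Now: state=D, head=-2, tape[-4..2]=0110110 (head:   ^)
Step 11: in state D at pos -2, read 1 -> (D,1)->write 0,move R,goto D. Now: state=D, head=-1, tape[-4..2]=0100110 (head:    ^)
Step 12: in state D at pos -1, read 0 -> (D,0)->write 0,move R,goto C. Now: state=C, head=0, tape[-4..2]=0100110 (head:     ^)
Step 13: in state C at pos 0, read 1 -> (C,1)->write 0,move R,goto H. Now: state=H, head=1, tape[-4..2]=0100010 (head:      ^)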